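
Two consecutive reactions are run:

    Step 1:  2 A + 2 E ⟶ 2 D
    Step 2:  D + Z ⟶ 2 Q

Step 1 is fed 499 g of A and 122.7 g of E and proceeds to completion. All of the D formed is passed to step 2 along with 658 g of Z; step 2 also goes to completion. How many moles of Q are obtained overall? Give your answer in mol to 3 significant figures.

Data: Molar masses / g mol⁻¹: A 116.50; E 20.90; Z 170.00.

Step 1:
n(A) = 499.0 / 116.50 = 4.283 mol
n(E) = 122.7 / 20.90 = 5.871 mol
n/ν for A = 4.283/2 = 2.142
n/ν for E = 5.871/2 = 2.936
Smallest n/ν is A → limiting reagent.
n(D) produced = (2/2) × 4.283 = 4.283 mol
Step 2:
n(D) available = 4.283 mol
n(Z) = 658.0 / 170.00 = 3.871 mol
n/ν for D = 4.283/1 = 4.283
n/ν for Z = 3.871/1 = 3.871
Smallest n/ν is Z → limiting reagent.
n(Q) = (2/1) × 3.871 = 7.742 mol

7.74 mol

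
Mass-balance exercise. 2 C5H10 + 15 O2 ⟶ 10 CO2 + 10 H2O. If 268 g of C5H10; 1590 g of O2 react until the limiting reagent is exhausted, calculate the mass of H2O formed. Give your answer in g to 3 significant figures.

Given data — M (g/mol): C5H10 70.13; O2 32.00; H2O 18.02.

344 g

n(C5H10) = 268.0 / 70.13 = 3.821 mol
n(O2) = 1590 / 32.00 = 49.69 mol
n/ν for C5H10 = 3.821/2 = 1.911
n/ν for O2 = 49.69/15 = 3.313
Smallest n/ν is C5H10 → limiting reagent.
n(H2O) = (10/2) × 3.821 = 19.11 mol
mass = 19.11 × 18.02 = 344.4 g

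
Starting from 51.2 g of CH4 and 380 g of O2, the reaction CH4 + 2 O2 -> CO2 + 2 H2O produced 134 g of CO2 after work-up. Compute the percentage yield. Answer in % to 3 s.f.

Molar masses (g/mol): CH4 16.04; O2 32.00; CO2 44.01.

n(CH4) = 51.20 / 16.04 = 3.192 mol
n(O2) = 380.0 / 32.00 = 11.88 mol
n/ν for CH4 = 3.192/1 = 3.192
n/ν for O2 = 11.88/2 = 5.940
Smallest n/ν is CH4 → limiting reagent.
theoretical n(CO2) = (1/1) × 3.192 = 3.192 mol → 140.5 g
% yield = 134 / 140.5 × 100 = 95.37 %

95.4 %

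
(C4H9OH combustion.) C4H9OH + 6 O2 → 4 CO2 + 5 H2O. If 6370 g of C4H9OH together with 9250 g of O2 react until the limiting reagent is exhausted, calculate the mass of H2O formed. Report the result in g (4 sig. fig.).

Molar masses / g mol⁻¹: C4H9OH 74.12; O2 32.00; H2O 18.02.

n(C4H9OH) = 6370 / 74.12 = 85.94 mol
n(O2) = 9250 / 32.00 = 289.1 mol
n/ν → C4H9OH: 85.94, O2: 48.18; O2 is limiting.
n(H2O) = (5/6) × 289.1 = 240.9 mol
mass = 240.9 × 18.02 = 4341 g

4341 g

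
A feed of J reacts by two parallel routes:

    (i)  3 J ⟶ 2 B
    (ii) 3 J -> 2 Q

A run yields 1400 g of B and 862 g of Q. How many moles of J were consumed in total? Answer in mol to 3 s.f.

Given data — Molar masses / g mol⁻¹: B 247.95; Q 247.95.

13.7 mol

n(B) = 1400 / 247.95 = 5.646 mol
n(Q) = 862 / 247.95 = 3.477 mol
n(J) via (i) = (3/2)×5.646 = 8.469 mol
n(J) via (ii) = (3/2)×3.477 = 5.216 mol
total n(J) = 8.469 + 5.216 = 13.69 mol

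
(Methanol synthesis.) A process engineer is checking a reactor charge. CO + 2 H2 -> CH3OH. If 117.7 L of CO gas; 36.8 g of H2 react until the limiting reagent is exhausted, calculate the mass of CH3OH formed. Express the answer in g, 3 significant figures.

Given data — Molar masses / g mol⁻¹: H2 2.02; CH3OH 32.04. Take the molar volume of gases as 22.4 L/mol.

n(CO) = 117.7 / 22.4 = 5.254 mol
n(H2) = 36.80 / 2.02 = 18.22 mol
n/ν for CO = 5.254/1 = 5.254
n/ν for H2 = 18.22/2 = 9.110
Smallest n/ν is CO → limiting reagent.
n(CH3OH) = (1/1) × 5.254 = 5.254 mol
mass = 5.254 × 32.04 = 168.3 g

168 g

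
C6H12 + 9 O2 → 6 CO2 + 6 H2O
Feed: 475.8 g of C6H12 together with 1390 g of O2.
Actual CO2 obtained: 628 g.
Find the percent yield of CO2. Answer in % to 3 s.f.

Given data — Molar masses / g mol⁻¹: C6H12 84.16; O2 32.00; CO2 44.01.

49.3 %

n(C6H12) = 475.8 / 84.16 = 5.654 mol
n(O2) = 1390 / 32.00 = 43.44 mol
n/ν for C6H12 = 5.654/1 = 5.654
n/ν for O2 = 43.44/9 = 4.827
Smallest n/ν is O2 → limiting reagent.
theoretical n(CO2) = (6/9) × 43.44 = 28.96 mol → 1275 g
% yield = 628 / 1275 × 100 = 49.25 %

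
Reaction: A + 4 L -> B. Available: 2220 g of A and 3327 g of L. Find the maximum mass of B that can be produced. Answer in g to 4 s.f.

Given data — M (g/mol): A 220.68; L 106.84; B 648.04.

5045 g

n(A) = 2220 / 220.68 = 10.06 mol
n(L) = 3327 / 106.84 = 31.14 mol
n/ν → A: 10.06, L: 7.785; L is limiting.
n(B) = (1/4) × 31.14 = 7.785 mol
mass = 7.785 × 648.04 = 5045 g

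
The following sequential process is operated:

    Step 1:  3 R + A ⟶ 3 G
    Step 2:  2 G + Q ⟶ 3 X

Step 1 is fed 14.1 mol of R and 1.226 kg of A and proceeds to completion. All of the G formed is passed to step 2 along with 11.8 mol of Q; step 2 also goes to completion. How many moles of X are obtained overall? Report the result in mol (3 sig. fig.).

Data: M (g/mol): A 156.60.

21.2 mol

Step 1:
n(R) = 14.10 mol
n(A) = 1.226×1000 / 156.60 = 7.829 mol
n/ν for R = 14.10/3 = 4.700
n/ν for A = 7.829/1 = 7.829
Smallest n/ν is R → limiting reagent.
n(G) produced = (3/3) × 14.10 = 14.10 mol
Step 2:
n(G) available = 14.10 mol
n(Q) = 11.80 mol
n/ν for G = 14.10/2 = 7.050
n/ν for Q = 11.80/1 = 11.80
Smallest n/ν is G → limiting reagent.
n(X) = (3/2) × 14.10 = 21.15 mol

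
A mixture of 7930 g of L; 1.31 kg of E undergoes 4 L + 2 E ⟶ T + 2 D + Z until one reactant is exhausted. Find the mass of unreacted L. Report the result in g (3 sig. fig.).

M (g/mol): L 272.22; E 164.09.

3580 g

n(L) = 7930 / 272.22 = 29.13 mol
n(E) = 1.310×1000 / 164.09 = 7.983 mol
n/ν → L: 7.283, E: 3.992; E is limiting.
L consumed = (4/2) × 7.983 = 15.97 mol
L remaining = 29.13 − 15.97 = 13.16 mol
mass = 13.16 × 272.22 = 3582 g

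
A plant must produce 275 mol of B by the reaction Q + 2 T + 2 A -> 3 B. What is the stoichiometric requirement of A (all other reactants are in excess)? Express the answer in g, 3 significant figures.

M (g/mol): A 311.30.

57100 g

n(B) = 275.0 mol
n(A) = (2/3) × 275.0 = 183.3 mol
mass = 183.3 × 311.30 = 57060 g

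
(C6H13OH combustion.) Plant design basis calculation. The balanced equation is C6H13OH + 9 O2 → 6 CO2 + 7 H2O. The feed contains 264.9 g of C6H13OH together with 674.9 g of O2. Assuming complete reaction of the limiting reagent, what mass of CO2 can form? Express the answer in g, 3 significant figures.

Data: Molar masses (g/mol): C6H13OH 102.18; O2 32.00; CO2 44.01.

619 g

n(C6H13OH) = 264.9 / 102.18 = 2.592 mol
n(O2) = 674.9 / 32.00 = 21.09 mol
n/ν for C6H13OH = 2.592/1 = 2.592
n/ν for O2 = 21.09/9 = 2.343
Smallest n/ν is O2 → limiting reagent.
n(CO2) = (6/9) × 21.09 = 14.06 mol
mass = 14.06 × 44.01 = 618.8 g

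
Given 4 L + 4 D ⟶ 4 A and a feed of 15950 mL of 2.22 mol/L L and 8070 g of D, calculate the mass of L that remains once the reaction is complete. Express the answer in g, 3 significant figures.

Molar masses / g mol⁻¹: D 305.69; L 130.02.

n(L) = 2.22 × 15950/1000 = 35.41 mol
n(D) = 8070 / 305.69 = 26.40 mol
n/ν for L = 35.41/4 = 8.853
n/ν for D = 26.40/4 = 6.600
Smallest n/ν is D → limiting reagent.
L consumed = (4/4) × 26.40 = 26.40 mol
L remaining = 35.41 − 26.40 = 9.010 mol
mass = 9.010 × 130.02 = 1171 g

1170 g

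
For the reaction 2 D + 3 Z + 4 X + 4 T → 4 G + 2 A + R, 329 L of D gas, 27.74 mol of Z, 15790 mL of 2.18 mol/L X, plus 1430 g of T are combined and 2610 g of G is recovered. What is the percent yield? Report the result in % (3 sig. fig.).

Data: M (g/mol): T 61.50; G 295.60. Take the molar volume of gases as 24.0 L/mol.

38.0 %

n(D) = 329.0 / 24.0 = 13.71 mol
n(Z) = 27.74 mol
n(X) = 2.18 × 15790/1000 = 34.42 mol
n(T) = 1430 / 61.50 = 23.25 mol
n/ν → D: 6.855, Z: 9.247, X: 8.605, T: 5.813; T is limiting.
theoretical n(G) = (4/4) × 23.25 = 23.25 mol → 6873 g
% yield = 2610 / 6873 × 100 = 37.97 %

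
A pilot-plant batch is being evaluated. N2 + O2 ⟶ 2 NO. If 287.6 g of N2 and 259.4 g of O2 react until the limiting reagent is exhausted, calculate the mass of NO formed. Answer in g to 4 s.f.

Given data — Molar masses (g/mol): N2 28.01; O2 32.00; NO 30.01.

486.5 g

n(N2) = 287.6 / 28.01 = 10.27 mol
n(O2) = 259.4 / 32.00 = 8.106 mol
n/ν → N2: 10.27, O2: 8.106; O2 is limiting.
n(NO) = (2/1) × 8.106 = 16.21 mol
mass = 16.21 × 30.01 = 486.5 g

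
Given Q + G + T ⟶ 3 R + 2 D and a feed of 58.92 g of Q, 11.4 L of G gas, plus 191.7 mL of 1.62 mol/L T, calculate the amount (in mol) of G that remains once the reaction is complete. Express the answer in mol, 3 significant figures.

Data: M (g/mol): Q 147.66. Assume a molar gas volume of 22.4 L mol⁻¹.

0.198 mol

n(Q) = 58.92 / 147.66 = 0.3990 mol
n(G) = 11.40 / 22.4 = 0.5089 mol
n(T) = 1.62 × 191.7/1000 = 0.3106 mol
n/ν for Q = 0.3990/1 = 0.3990
n/ν for G = 0.5089/1 = 0.5089
n/ν for T = 0.3106/1 = 0.3106
Smallest n/ν is T → limiting reagent.
G consumed = (1/1) × 0.3106 = 0.3106 mol
G remaining = 0.5089 − 0.3106 = 0.1983 mol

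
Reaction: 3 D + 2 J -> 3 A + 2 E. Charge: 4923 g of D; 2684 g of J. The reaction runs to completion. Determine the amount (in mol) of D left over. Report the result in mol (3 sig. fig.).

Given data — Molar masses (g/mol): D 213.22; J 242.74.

6.50 mol

n(D) = 4923 / 213.22 = 23.09 mol
n(J) = 2684 / 242.74 = 11.06 mol
n/ν for D = 23.09/3 = 7.697
n/ν for J = 11.06/2 = 5.530
Smallest n/ν is J → limiting reagent.
D consumed = (3/2) × 11.06 = 16.59 mol
D remaining = 23.09 − 16.59 = 6.500 mol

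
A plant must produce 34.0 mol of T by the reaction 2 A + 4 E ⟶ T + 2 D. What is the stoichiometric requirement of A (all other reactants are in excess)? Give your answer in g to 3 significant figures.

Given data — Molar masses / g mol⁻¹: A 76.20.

5180 g

n(T) = 34.00 mol
n(A) = (2/1) × 34.00 = 68.00 mol
mass = 68.00 × 76.20 = 5182 g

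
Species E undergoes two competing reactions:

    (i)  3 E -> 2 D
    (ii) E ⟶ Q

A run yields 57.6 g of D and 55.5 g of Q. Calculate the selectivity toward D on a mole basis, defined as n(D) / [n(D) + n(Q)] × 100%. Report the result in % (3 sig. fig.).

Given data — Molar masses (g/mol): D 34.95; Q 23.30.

n(D) = 57.6 / 34.95 = 1.648 mol
n(Q) = 55.5 / 23.30 = 2.382 mol
selectivity = 1.648/(1.648+2.382) × 100 = 40.89 %

40.9 %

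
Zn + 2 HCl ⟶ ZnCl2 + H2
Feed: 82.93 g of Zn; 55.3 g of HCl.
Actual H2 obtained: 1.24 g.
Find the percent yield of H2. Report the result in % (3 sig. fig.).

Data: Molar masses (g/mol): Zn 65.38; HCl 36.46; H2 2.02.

n(Zn) = 82.93 / 65.38 = 1.268 mol
n(HCl) = 55.30 / 36.46 = 1.517 mol
n/ν → Zn: 1.268, HCl: 0.7585; HCl is limiting.
theoretical n(H2) = (1/2) × 1.517 = 0.7585 mol → 1.532 g
% yield = 1.24 / 1.532 × 100 = 80.94 %

80.9 %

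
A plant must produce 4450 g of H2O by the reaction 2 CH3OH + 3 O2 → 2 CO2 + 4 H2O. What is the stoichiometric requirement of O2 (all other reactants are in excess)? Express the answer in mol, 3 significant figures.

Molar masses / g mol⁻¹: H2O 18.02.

n(H2O) = 4450 / 18.02 = 246.9 mol
n(O2) = (3/4) × 246.9 = 185.2 mol

185 mol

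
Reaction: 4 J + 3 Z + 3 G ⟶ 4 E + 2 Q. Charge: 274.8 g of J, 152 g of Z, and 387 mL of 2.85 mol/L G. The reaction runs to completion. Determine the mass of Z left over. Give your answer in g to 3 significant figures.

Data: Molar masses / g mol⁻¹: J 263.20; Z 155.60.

n(J) = 274.8 / 263.20 = 1.044 mol
n(Z) = 152.0 / 155.60 = 0.9769 mol
n(G) = 2.85 × 387.0/1000 = 1.103 mol
n/ν for J = 1.044/4 = 0.2610
n/ν for Z = 0.9769/3 = 0.3256
n/ν for G = 1.103/3 = 0.3677
Smallest n/ν is J → limiting reagent.
Z consumed = (3/4) × 1.044 = 0.7830 mol
Z remaining = 0.9769 − 0.7830 = 0.1939 mol
mass = 0.1939 × 155.60 = 30.17 g

30.2 g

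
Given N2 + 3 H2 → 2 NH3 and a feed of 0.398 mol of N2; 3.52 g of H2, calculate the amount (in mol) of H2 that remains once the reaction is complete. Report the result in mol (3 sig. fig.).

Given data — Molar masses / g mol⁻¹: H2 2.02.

n(N2) = 0.3980 mol
n(H2) = 3.520 / 2.02 = 1.743 mol
n/ν → N2: 0.3980, H2: 0.5810; N2 is limiting.
H2 consumed = (3/1) × 0.3980 = 1.194 mol
H2 remaining = 1.743 − 1.194 = 0.5490 mol

0.549 mol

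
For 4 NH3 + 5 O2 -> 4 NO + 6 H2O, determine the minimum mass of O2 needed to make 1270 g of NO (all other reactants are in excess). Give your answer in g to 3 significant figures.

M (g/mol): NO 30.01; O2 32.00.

1690 g

n(NO) = 1270 / 30.01 = 42.32 mol
n(O2) = (5/4) × 42.32 = 52.90 mol
mass = 52.90 × 32.00 = 1693 g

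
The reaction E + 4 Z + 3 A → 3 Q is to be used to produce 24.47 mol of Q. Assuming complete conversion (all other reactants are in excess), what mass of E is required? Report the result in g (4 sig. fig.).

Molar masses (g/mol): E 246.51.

n(Q) = 24.47 mol
n(E) = (1/3) × 24.47 = 8.157 mol
mass = 8.157 × 246.51 = 2011 g

2011 g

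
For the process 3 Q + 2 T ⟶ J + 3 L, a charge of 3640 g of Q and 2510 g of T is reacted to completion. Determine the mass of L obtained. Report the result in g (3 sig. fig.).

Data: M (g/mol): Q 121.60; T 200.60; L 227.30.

n(Q) = 3640 / 121.60 = 29.93 mol
n(T) = 2510 / 200.60 = 12.51 mol
n/ν for Q = 29.93/3 = 9.977
n/ν for T = 12.51/2 = 6.255
Smallest n/ν is T → limiting reagent.
n(L) = (3/2) × 12.51 = 18.77 mol
mass = 18.77 × 227.30 = 4266 g

4270 g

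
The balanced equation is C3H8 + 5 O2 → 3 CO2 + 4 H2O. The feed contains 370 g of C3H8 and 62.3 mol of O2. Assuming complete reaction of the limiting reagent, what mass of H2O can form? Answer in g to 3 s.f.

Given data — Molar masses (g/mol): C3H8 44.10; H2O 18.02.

n(C3H8) = 370.0 / 44.10 = 8.390 mol
n(O2) = 62.30 mol
n/ν for C3H8 = 8.390/1 = 8.390
n/ν for O2 = 62.30/5 = 12.46
Smallest n/ν is C3H8 → limiting reagent.
n(H2O) = (4/1) × 8.390 = 33.56 mol
mass = 33.56 × 18.02 = 604.8 g

605 g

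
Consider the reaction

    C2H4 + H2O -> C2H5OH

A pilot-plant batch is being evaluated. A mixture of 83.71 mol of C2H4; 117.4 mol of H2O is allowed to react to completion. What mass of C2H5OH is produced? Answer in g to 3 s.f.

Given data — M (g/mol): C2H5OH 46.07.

3860 g

n(C2H4) = 83.71 mol
n(H2O) = 117.4 mol
n/ν for C2H4 = 83.71/1 = 83.71
n/ν for H2O = 117.4/1 = 117.4
Smallest n/ν is C2H4 → limiting reagent.
n(C2H5OH) = (1/1) × 83.71 = 83.71 mol
mass = 83.71 × 46.07 = 3857 g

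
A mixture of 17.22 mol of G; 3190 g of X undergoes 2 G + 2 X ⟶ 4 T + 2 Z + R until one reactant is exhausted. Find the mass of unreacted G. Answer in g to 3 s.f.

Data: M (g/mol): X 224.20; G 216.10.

646 g

n(G) = 17.22 mol
n(X) = 3190 / 224.20 = 14.23 mol
n/ν → G: 8.610, X: 7.115; X is limiting.
G consumed = (2/2) × 14.23 = 14.23 mol
G remaining = 17.22 − 14.23 = 2.990 mol
mass = 2.990 × 216.10 = 646.1 g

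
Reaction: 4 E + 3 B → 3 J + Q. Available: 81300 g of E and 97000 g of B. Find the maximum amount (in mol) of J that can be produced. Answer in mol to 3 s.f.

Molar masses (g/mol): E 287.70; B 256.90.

212 mol

n(E) = 81300 / 287.70 = 282.6 mol
n(B) = 97000 / 256.90 = 377.6 mol
n/ν → E: 70.65, B: 125.9; E is limiting.
n(J) = (3/4) × 282.6 = 212.0 mol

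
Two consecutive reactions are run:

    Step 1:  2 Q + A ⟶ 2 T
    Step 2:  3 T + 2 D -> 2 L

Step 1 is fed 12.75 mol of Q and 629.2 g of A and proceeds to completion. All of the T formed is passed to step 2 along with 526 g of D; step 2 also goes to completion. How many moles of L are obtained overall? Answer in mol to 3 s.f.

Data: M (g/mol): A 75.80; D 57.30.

Step 1:
n(Q) = 12.75 mol
n(A) = 629.2 / 75.80 = 8.301 mol
n/ν for Q = 12.75/2 = 6.375
n/ν for A = 8.301/1 = 8.301
Smallest n/ν is Q → limiting reagent.
n(T) produced = (2/2) × 12.75 = 12.75 mol
Step 2:
n(T) available = 12.75 mol
n(D) = 526.0 / 57.30 = 9.180 mol
n/ν for T = 12.75/3 = 4.250
n/ν for D = 9.180/2 = 4.590
Smallest n/ν is T → limiting reagent.
n(L) = (2/3) × 12.75 = 8.500 mol

8.50 mol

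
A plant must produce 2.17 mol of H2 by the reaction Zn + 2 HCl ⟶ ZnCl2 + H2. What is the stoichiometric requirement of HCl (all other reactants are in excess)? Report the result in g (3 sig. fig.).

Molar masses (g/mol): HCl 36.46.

158 g

n(H2) = 2.170 mol
n(HCl) = (2/1) × 2.170 = 4.340 mol
mass = 4.340 × 36.46 = 158.2 g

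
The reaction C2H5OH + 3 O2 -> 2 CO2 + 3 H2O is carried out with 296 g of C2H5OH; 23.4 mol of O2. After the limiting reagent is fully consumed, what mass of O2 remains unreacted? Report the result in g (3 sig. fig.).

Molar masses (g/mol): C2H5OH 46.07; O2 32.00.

n(C2H5OH) = 296.0 / 46.07 = 6.425 mol
n(O2) = 23.40 mol
n/ν → C2H5OH: 6.425, O2: 7.800; C2H5OH is limiting.
O2 consumed = (3/1) × 6.425 = 19.28 mol
O2 remaining = 23.40 − 19.28 = 4.120 mol
mass = 4.120 × 32.00 = 131.8 g

132 g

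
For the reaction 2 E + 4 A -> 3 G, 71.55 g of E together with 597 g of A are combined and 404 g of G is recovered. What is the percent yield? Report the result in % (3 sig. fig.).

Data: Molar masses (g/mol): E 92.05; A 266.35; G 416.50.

83.2 %

n(E) = 71.55 / 92.05 = 0.7773 mol
n(A) = 597.0 / 266.35 = 2.241 mol
n/ν for E = 0.7773/2 = 0.3887
n/ν for A = 2.241/4 = 0.5603
Smallest n/ν is E → limiting reagent.
theoretical n(G) = (3/2) × 0.7773 = 1.166 mol → 485.6 g
% yield = 404 / 485.6 × 100 = 83.20 %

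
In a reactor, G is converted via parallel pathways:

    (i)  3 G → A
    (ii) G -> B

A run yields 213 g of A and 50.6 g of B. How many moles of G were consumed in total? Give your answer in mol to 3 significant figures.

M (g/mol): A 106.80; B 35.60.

7.40 mol

n(A) = 213 / 106.80 = 1.994 mol
n(B) = 50.6 / 35.60 = 1.421 mol
n(G) via (i) = (3/1)×1.994 = 5.982 mol
n(G) via (ii) = (1/1)×1.421 = 1.421 mol
total n(G) = 5.982 + 1.421 = 7.403 mol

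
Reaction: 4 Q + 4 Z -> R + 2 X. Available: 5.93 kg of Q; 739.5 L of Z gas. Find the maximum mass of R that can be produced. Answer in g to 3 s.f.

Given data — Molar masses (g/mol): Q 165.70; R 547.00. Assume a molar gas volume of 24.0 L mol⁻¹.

n(Q) = 5.930×1000 / 165.70 = 35.79 mol
n(Z) = 739.5 / 24.0 = 30.81 mol
n/ν for Q = 35.79/4 = 8.948
n/ν for Z = 30.81/4 = 7.703
Smallest n/ν is Z → limiting reagent.
n(R) = (1/4) × 30.81 = 7.703 mol
mass = 7.703 × 547.00 = 4214 g

4210 g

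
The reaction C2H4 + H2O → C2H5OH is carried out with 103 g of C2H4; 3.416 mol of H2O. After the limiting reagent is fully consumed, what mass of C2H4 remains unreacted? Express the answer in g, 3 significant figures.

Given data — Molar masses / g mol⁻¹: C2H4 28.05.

7.18 g

n(C2H4) = 103.0 / 28.05 = 3.672 mol
n(H2O) = 3.416 mol
n/ν for C2H4 = 3.672/1 = 3.672
n/ν for H2O = 3.416/1 = 3.416
Smallest n/ν is H2O → limiting reagent.
C2H4 consumed = (1/1) × 3.416 = 3.416 mol
C2H4 remaining = 3.672 − 3.416 = 0.2560 mol
mass = 0.2560 × 28.05 = 7.181 g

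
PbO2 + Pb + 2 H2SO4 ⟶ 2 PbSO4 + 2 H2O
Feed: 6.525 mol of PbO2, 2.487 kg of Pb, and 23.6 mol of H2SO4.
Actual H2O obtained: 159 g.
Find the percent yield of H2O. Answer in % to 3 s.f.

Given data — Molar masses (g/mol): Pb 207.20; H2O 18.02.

n(PbO2) = 6.525 mol
n(Pb) = 2.487×1000 / 207.20 = 12.00 mol
n(H2SO4) = 23.60 mol
n/ν for PbO2 = 6.525/1 = 6.525
n/ν for Pb = 12.00/1 = 12.00
n/ν for H2SO4 = 23.60/2 = 11.80
Smallest n/ν is PbO2 → limiting reagent.
theoretical n(H2O) = (2/1) × 6.525 = 13.05 mol → 235.2 g
% yield = 159 / 235.2 × 100 = 67.60 %

67.6 %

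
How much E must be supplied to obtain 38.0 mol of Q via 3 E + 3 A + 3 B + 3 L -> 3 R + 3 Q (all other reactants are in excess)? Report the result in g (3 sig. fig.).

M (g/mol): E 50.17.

1910 g

n(Q) = 38.00 mol
n(E) = (3/3) × 38.00 = 38.00 mol
mass = 38.00 × 50.17 = 1906 g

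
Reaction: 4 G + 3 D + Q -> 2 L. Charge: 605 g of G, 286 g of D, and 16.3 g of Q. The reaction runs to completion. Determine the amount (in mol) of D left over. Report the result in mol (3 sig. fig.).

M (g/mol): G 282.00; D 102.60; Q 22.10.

n(G) = 605.0 / 282.00 = 2.145 mol
n(D) = 286.0 / 102.60 = 2.788 mol
n(Q) = 16.30 / 22.10 = 0.7376 mol
n/ν for G = 2.145/4 = 0.5363
n/ν for D = 2.788/3 = 0.9293
n/ν for Q = 0.7376/1 = 0.7376
Smallest n/ν is G → limiting reagent.
D consumed = (3/4) × 2.145 = 1.609 mol
D remaining = 2.788 − 1.609 = 1.179 mol

1.18 mol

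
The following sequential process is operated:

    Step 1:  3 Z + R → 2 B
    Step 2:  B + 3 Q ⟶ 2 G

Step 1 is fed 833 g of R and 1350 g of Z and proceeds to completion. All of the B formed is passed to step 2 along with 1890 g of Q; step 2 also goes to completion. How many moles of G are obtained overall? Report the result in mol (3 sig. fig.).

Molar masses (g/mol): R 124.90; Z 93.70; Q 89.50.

Step 1:
n(R) = 833.0 / 124.90 = 6.669 mol
n(Z) = 1350 / 93.70 = 14.41 mol
n/ν for R = 6.669/1 = 6.669
n/ν for Z = 14.41/3 = 4.803
Smallest n/ν is Z → limiting reagent.
n(B) produced = (2/3) × 14.41 = 9.607 mol
Step 2:
n(B) available = 9.607 mol
n(Q) = 1890 / 89.50 = 21.12 mol
n/ν for B = 9.607/1 = 9.607
n/ν for Q = 21.12/3 = 7.040
Smallest n/ν is Q → limiting reagent.
n(G) = (2/3) × 21.12 = 14.08 mol

14.1 mol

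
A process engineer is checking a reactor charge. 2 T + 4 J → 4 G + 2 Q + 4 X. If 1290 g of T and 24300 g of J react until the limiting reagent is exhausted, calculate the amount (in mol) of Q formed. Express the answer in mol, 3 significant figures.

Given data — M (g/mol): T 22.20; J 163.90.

n(T) = 1290 / 22.20 = 58.11 mol
n(J) = 24300 / 163.90 = 148.3 mol
n/ν for T = 58.11/2 = 29.06
n/ν for J = 148.3/4 = 37.08
Smallest n/ν is T → limiting reagent.
n(Q) = (2/2) × 58.11 = 58.11 mol

58.1 mol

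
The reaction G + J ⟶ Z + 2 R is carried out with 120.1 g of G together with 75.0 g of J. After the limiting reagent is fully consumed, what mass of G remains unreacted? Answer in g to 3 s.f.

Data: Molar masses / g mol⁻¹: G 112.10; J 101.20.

37.0 g

n(G) = 120.1 / 112.10 = 1.071 mol
n(J) = 75.00 / 101.20 = 0.7411 mol
n/ν for G = 1.071/1 = 1.071
n/ν for J = 0.7411/1 = 0.7411
Smallest n/ν is J → limiting reagent.
G consumed = (1/1) × 0.7411 = 0.7411 mol
G remaining = 1.071 − 0.7411 = 0.3299 mol
mass = 0.3299 × 112.10 = 36.98 g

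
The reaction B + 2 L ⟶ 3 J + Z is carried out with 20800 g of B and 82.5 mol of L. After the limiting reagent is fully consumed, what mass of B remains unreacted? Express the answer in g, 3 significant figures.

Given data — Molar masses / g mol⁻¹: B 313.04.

n(B) = 20800 / 313.04 = 66.45 mol
n(L) = 82.50 mol
n/ν for B = 66.45/1 = 66.45
n/ν for L = 82.50/2 = 41.25
Smallest n/ν is L → limiting reagent.
B consumed = (1/2) × 82.50 = 41.25 mol
B remaining = 66.45 − 41.25 = 25.20 mol
mass = 25.20 × 313.04 = 7889 g

7890 g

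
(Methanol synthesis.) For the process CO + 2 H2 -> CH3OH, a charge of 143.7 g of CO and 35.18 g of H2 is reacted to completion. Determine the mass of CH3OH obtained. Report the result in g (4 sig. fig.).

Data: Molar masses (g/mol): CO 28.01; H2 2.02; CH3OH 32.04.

164.4 g

n(CO) = 143.7 / 28.01 = 5.130 mol
n(H2) = 35.18 / 2.02 = 17.42 mol
n/ν for CO = 5.130/1 = 5.130
n/ν for H2 = 17.42/2 = 8.710
Smallest n/ν is CO → limiting reagent.
n(CH3OH) = (1/1) × 5.130 = 5.130 mol
mass = 5.130 × 32.04 = 164.4 g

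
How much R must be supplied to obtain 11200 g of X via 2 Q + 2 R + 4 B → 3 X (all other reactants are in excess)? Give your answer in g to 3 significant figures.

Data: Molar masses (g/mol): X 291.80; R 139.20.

3560 g

n(X) = 11200 / 291.80 = 38.38 mol
n(R) = (2/3) × 38.38 = 25.59 mol
mass = 25.59 × 139.20 = 3562 g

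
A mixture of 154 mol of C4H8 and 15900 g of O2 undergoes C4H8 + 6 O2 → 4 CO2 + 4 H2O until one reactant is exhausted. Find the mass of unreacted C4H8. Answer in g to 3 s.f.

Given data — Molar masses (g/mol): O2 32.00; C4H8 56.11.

n(C4H8) = 154.0 mol
n(O2) = 15900 / 32.00 = 496.9 mol
n/ν for C4H8 = 154.0/1 = 154.0
n/ν for O2 = 496.9/6 = 82.82
Smallest n/ν is O2 → limiting reagent.
C4H8 consumed = (1/6) × 496.9 = 82.82 mol
C4H8 remaining = 154.0 − 82.82 = 71.18 mol
mass = 71.18 × 56.11 = 3994 g

3990 g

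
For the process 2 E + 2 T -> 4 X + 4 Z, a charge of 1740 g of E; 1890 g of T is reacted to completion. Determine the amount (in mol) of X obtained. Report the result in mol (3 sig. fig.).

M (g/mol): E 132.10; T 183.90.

20.6 mol

n(E) = 1740 / 132.10 = 13.17 mol
n(T) = 1890 / 183.90 = 10.28 mol
n/ν → E: 6.585, T: 5.140; T is limiting.
n(X) = (4/2) × 10.28 = 20.56 mol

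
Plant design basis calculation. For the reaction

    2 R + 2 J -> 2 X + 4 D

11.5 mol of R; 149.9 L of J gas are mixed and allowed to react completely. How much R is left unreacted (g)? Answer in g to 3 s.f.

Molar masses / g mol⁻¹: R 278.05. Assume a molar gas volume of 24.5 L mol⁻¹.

1500 g

n(R) = 11.50 mol
n(J) = 149.9 / 24.5 = 6.118 mol
n/ν for R = 11.50/2 = 5.750
n/ν for J = 6.118/2 = 3.059
Smallest n/ν is J → limiting reagent.
R consumed = (2/2) × 6.118 = 6.118 mol
R remaining = 11.50 − 6.118 = 5.382 mol
mass = 5.382 × 278.05 = 1496 g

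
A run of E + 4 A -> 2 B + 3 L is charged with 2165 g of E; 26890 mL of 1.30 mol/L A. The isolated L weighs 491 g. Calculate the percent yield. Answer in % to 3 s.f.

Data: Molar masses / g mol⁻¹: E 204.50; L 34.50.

54.3 %

n(E) = 2165 / 204.50 = 10.59 mol
n(A) = 1.30 × 26890/1000 = 34.96 mol
n/ν for E = 10.59/1 = 10.59
n/ν for A = 34.96/4 = 8.740
Smallest n/ν is A → limiting reagent.
theoretical n(L) = (3/4) × 34.96 = 26.22 mol → 904.6 g
% yield = 491 / 904.6 × 100 = 54.28 %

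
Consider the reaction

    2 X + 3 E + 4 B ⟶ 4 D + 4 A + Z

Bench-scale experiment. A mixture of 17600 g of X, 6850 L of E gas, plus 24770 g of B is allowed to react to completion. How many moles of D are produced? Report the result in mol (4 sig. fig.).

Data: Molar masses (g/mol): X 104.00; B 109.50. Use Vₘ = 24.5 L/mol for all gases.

n(X) = 17600 / 104.00 = 169.2 mol
n(E) = 6850 / 24.5 = 279.6 mol
n(B) = 24770 / 109.50 = 226.2 mol
n/ν for X = 169.2/2 = 84.60
n/ν for E = 279.6/3 = 93.20
n/ν for B = 226.2/4 = 56.55
Smallest n/ν is B → limiting reagent.
n(D) = (4/4) × 226.2 = 226.2 mol

226.2 mol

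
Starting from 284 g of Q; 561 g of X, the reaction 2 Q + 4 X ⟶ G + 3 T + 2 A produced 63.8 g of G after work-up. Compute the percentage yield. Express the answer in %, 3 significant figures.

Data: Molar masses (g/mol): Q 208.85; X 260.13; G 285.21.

n(Q) = 284.0 / 208.85 = 1.360 mol
n(X) = 561.0 / 260.13 = 2.157 mol
n/ν for Q = 1.360/2 = 0.6800
n/ν for X = 2.157/4 = 0.5393
Smallest n/ν is X → limiting reagent.
theoretical n(G) = (1/4) × 2.157 = 0.5393 mol → 153.8 g
% yield = 63.8 / 153.8 × 100 = 41.48 %

41.5 %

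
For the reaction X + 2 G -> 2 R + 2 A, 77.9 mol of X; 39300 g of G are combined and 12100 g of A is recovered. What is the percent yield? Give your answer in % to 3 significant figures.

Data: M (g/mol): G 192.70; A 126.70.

61.3 %

n(X) = 77.90 mol
n(G) = 39300 / 192.70 = 203.9 mol
n/ν for X = 77.90/1 = 77.90
n/ν for G = 203.9/2 = 102.0
Smallest n/ν is X → limiting reagent.
theoretical n(A) = (2/1) × 77.90 = 155.8 mol → 19740 g
% yield = 12100 / 19740 × 100 = 61.30 %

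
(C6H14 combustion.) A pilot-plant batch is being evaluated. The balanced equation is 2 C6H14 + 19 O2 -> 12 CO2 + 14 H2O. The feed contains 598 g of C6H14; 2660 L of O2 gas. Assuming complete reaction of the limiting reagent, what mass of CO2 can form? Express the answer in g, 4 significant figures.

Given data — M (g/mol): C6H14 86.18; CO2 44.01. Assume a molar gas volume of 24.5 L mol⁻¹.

1832 g

n(C6H14) = 598.0 / 86.18 = 6.939 mol
n(O2) = 2660 / 24.5 = 108.6 mol
n/ν → C6H14: 3.470, O2: 5.716; C6H14 is limiting.
n(CO2) = (12/2) × 6.939 = 41.63 mol
mass = 41.63 × 44.01 = 1832 g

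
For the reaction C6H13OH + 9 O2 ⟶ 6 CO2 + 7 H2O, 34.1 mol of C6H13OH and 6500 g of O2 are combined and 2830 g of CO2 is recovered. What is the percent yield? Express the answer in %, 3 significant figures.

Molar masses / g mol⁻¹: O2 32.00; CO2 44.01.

n(C6H13OH) = 34.10 mol
n(O2) = 6500 / 32.00 = 203.1 mol
n/ν → C6H13OH: 34.10, O2: 22.57; O2 is limiting.
theoretical n(CO2) = (6/9) × 203.1 = 135.4 mol → 5959 g
% yield = 2830 / 5959 × 100 = 47.49 %

47.5 %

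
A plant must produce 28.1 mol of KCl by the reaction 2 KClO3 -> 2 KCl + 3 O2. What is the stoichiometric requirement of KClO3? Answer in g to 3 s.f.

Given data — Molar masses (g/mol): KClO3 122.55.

3440 g

n(KCl) = 28.10 mol
n(KClO3) = (2/2) × 28.10 = 28.10 mol
mass = 28.10 × 122.55 = 3444 g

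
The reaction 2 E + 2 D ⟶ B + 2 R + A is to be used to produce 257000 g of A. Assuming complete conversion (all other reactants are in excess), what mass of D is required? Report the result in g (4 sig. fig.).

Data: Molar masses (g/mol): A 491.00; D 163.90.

n(A) = 257000 / 491.00 = 523.4 mol
n(D) = (2/1) × 523.4 = 1047 mol
mass = 1047 × 163.90 = 171600 g

171600 g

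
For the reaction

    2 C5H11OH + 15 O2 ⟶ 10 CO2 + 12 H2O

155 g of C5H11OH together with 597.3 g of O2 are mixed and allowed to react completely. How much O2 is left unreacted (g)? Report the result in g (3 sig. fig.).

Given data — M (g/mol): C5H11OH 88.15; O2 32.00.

175 g

n(C5H11OH) = 155.0 / 88.15 = 1.758 mol
n(O2) = 597.3 / 32.00 = 18.67 mol
n/ν → C5H11OH: 0.8790, O2: 1.245; C5H11OH is limiting.
O2 consumed = (15/2) × 1.758 = 13.19 mol
O2 remaining = 18.67 − 13.19 = 5.480 mol
mass = 5.480 × 32.00 = 175.4 g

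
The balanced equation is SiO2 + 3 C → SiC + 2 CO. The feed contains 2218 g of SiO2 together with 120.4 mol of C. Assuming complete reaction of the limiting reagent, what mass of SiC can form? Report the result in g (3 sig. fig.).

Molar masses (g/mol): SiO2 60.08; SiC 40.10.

1480 g

n(SiO2) = 2218 / 60.08 = 36.92 mol
n(C) = 120.4 mol
n/ν for SiO2 = 36.92/1 = 36.92
n/ν for C = 120.4/3 = 40.13
Smallest n/ν is SiO2 → limiting reagent.
n(SiC) = (1/1) × 36.92 = 36.92 mol
mass = 36.92 × 40.10 = 1480 g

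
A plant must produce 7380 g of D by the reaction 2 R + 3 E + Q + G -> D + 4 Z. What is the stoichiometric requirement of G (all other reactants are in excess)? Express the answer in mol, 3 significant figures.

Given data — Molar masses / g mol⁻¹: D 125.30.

n(D) = 7380 / 125.30 = 58.90 mol
n(G) = (1/1) × 58.90 = 58.90 mol

58.9 mol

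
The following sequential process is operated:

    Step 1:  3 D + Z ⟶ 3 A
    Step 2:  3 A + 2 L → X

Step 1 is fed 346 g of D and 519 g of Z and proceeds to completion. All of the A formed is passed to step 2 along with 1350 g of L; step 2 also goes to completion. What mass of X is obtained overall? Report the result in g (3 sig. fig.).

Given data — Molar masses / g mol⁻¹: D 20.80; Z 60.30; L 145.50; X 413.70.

1920 g

Step 1:
n(D) = 346.0 / 20.80 = 16.63 mol
n(Z) = 519.0 / 60.30 = 8.607 mol
n/ν for D = 16.63/3 = 5.543
n/ν for Z = 8.607/1 = 8.607
Smallest n/ν is D → limiting reagent.
n(A) produced = (3/3) × 16.63 = 16.63 mol
Step 2:
n(A) available = 16.63 mol
n(L) = 1350 / 145.50 = 9.278 mol
n/ν for A = 16.63/3 = 5.543
n/ν for L = 9.278/2 = 4.639
Smallest n/ν is L → limiting reagent.
n(X) = (1/2) × 9.278 = 4.639 mol
mass = 4.639 × 413.70 = 1919 g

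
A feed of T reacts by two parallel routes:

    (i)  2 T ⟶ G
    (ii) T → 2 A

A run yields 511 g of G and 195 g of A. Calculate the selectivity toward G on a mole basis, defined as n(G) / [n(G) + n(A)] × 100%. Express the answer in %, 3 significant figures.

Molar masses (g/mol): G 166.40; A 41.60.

39.6 %

n(G) = 511 / 166.40 = 3.071 mol
n(A) = 195 / 41.60 = 4.688 mol
selectivity = 3.071/(3.071+4.688) × 100 = 39.58 %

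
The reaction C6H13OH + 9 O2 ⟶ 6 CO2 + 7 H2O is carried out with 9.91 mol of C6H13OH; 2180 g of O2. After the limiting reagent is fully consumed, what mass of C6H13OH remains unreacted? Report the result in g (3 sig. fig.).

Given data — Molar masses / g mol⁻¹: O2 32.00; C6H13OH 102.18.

239 g

n(C6H13OH) = 9.910 mol
n(O2) = 2180 / 32.00 = 68.13 mol
n/ν for C6H13OH = 9.910/1 = 9.910
n/ν for O2 = 68.13/9 = 7.570
Smallest n/ν is O2 → limiting reagent.
C6H13OH consumed = (1/9) × 68.13 = 7.570 mol
C6H13OH remaining = 9.910 − 7.570 = 2.340 mol
mass = 2.340 × 102.18 = 239.1 g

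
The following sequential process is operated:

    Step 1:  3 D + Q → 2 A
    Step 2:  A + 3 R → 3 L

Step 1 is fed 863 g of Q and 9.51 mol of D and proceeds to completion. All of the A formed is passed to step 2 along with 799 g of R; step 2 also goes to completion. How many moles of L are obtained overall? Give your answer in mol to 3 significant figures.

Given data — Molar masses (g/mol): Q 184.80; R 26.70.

19.0 mol

Step 1:
n(Q) = 863.0 / 184.80 = 4.670 mol
n(D) = 9.510 mol
n/ν → Q: 4.670, D: 3.170; D is limiting.
n(A) produced = (2/3) × 9.510 = 6.340 mol
Step 2:
n(A) available = 6.340 mol
n(R) = 799.0 / 26.70 = 29.93 mol
n/ν → A: 6.340, R: 9.977; A is limiting.
n(L) = (3/1) × 6.340 = 19.02 mol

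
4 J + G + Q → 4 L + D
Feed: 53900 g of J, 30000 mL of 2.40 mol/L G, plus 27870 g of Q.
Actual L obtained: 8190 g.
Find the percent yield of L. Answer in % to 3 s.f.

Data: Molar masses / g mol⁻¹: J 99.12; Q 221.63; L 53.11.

n(J) = 53900 / 99.12 = 543.8 mol
n(G) = 2.40 × 30000/1000 = 72.00 mol
n(Q) = 27870 / 221.63 = 125.8 mol
n/ν → J: 136.0, G: 72.00, Q: 125.8; G is limiting.
theoretical n(L) = (4/1) × 72.00 = 288.0 mol → 15300 g
% yield = 8190 / 15300 × 100 = 53.53 %

53.5 %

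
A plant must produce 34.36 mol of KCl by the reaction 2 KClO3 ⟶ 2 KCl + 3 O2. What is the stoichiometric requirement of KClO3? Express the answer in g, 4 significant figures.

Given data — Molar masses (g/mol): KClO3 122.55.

n(KCl) = 34.36 mol
n(KClO3) = (2/2) × 34.36 = 34.36 mol
mass = 34.36 × 122.55 = 4211 g

4211 g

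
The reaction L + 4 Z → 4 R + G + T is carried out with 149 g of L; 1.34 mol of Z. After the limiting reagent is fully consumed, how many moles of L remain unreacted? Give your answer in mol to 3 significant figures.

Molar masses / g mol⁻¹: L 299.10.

0.163 mol

n(L) = 149.0 / 299.10 = 0.4982 mol
n(Z) = 1.340 mol
n/ν → L: 0.4982, Z: 0.3350; Z is limiting.
L consumed = (1/4) × 1.340 = 0.3350 mol
L remaining = 0.4982 − 0.3350 = 0.1632 mol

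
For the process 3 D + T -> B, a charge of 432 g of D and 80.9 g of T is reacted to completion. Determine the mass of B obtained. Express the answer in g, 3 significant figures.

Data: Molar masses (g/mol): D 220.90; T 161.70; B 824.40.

n(D) = 432.0 / 220.90 = 1.956 mol
n(T) = 80.90 / 161.70 = 0.5003 mol
n/ν for D = 1.956/3 = 0.6520
n/ν for T = 0.5003/1 = 0.5003
Smallest n/ν is T → limiting reagent.
n(B) = (1/1) × 0.5003 = 0.5003 mol
mass = 0.5003 × 824.40 = 412.4 g

412 g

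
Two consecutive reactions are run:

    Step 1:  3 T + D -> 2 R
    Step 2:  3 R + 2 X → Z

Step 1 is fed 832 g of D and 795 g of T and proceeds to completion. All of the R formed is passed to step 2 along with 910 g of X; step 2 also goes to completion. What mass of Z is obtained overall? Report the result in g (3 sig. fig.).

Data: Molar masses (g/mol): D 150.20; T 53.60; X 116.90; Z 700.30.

Step 1:
n(D) = 832.0 / 150.20 = 5.539 mol
n(T) = 795.0 / 53.60 = 14.83 mol
n/ν for D = 5.539/1 = 5.539
n/ν for T = 14.83/3 = 4.943
Smallest n/ν is T → limiting reagent.
n(R) produced = (2/3) × 14.83 = 9.887 mol
Step 2:
n(R) available = 9.887 mol
n(X) = 910.0 / 116.90 = 7.784 mol
n/ν for R = 9.887/3 = 3.296
n/ν for X = 7.784/2 = 3.892
Smallest n/ν is R → limiting reagent.
n(Z) = (1/3) × 9.887 = 3.296 mol
mass = 3.296 × 700.30 = 2308 g

2310 g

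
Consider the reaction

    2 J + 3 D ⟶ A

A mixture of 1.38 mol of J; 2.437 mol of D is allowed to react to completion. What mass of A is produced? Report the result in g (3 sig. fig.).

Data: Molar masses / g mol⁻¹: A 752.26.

n(J) = 1.380 mol
n(D) = 2.437 mol
n/ν → J: 0.6900, D: 0.8123; J is limiting.
n(A) = (1/2) × 1.380 = 0.6900 mol
mass = 0.6900 × 752.26 = 519.1 g

519 g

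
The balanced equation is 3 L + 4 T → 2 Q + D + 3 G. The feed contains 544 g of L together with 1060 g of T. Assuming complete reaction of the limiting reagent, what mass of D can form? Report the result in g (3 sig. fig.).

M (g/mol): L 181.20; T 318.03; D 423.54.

353 g

n(L) = 544.0 / 181.20 = 3.002 mol
n(T) = 1060 / 318.03 = 3.333 mol
n/ν → L: 1.001, T: 0.8333; T is limiting.
n(D) = (1/4) × 3.333 = 0.8333 mol
mass = 0.8333 × 423.54 = 352.9 g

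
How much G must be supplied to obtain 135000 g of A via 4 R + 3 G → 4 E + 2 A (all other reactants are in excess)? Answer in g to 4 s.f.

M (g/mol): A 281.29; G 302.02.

n(A) = 135000 / 281.29 = 479.9 mol
n(G) = (3/2) × 479.9 = 719.9 mol
mass = 719.9 × 302.02 = 217400 g

217400 g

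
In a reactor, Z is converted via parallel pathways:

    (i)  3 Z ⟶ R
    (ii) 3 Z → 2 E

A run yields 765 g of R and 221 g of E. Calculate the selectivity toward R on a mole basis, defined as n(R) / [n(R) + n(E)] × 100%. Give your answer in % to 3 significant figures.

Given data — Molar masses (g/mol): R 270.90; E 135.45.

n(R) = 765 / 270.90 = 2.824 mol
n(E) = 221 / 135.45 = 1.632 mol
selectivity = 2.824/(2.824+1.632) × 100 = 63.38 %

63.4 %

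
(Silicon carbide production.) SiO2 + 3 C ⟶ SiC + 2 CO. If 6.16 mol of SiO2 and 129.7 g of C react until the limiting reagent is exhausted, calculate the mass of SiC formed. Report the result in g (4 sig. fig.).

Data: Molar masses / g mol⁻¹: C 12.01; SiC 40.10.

144.4 g

n(SiO2) = 6.160 mol
n(C) = 129.7 / 12.01 = 10.80 mol
n/ν for SiO2 = 6.160/1 = 6.160
n/ν for C = 10.80/3 = 3.600
Smallest n/ν is C → limiting reagent.
n(SiC) = (1/3) × 10.80 = 3.600 mol
mass = 3.600 × 40.10 = 144.4 g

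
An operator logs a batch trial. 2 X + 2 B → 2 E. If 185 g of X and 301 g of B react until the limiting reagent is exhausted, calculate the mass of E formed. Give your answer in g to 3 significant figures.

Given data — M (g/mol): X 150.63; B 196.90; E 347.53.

427 g

n(X) = 185.0 / 150.63 = 1.228 mol
n(B) = 301.0 / 196.90 = 1.529 mol
n/ν → X: 0.6140, B: 0.7645; X is limiting.
n(E) = (2/2) × 1.228 = 1.228 mol
mass = 1.228 × 347.53 = 426.8 g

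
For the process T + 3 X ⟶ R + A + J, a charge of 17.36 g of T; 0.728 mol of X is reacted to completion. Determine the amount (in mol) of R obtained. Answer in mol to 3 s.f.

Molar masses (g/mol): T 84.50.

0.205 mol

n(T) = 17.36 / 84.50 = 0.2054 mol
n(X) = 0.7280 mol
n/ν → T: 0.2054, X: 0.2427; T is limiting.
n(R) = (1/1) × 0.2054 = 0.2054 mol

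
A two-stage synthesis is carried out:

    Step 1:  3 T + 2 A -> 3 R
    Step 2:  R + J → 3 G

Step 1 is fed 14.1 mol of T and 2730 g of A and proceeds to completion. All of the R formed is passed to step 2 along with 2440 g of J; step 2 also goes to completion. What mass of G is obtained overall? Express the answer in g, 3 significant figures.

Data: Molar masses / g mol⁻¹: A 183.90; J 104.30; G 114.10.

4830 g

Step 1:
n(T) = 14.10 mol
n(A) = 2730 / 183.90 = 14.85 mol
n/ν for T = 14.10/3 = 4.700
n/ν for A = 14.85/2 = 7.425
Smallest n/ν is T → limiting reagent.
n(R) produced = (3/3) × 14.10 = 14.10 mol
Step 2:
n(R) available = 14.10 mol
n(J) = 2440 / 104.30 = 23.39 mol
n/ν for R = 14.10/1 = 14.10
n/ν for J = 23.39/1 = 23.39
Smallest n/ν is R → limiting reagent.
n(G) = (3/1) × 14.10 = 42.30 mol
mass = 42.30 × 114.10 = 4826 g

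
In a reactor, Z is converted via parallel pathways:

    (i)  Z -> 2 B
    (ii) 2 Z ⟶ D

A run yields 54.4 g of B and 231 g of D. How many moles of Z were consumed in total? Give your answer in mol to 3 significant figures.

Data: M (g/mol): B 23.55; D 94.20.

n(B) = 54.4 / 23.55 = 2.310 mol
n(D) = 231 / 94.20 = 2.452 mol
n(Z) via (i) = (1/2)×2.310 = 1.155 mol
n(Z) via (ii) = (2/1)×2.452 = 4.904 mol
total n(Z) = 1.155 + 4.904 = 6.059 mol

6.06 mol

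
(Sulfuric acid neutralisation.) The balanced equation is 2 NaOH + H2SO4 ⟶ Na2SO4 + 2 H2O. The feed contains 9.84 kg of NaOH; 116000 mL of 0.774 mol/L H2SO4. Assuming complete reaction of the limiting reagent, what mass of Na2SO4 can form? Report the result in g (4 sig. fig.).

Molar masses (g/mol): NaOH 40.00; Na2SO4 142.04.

12750 g

n(NaOH) = 9.840×1000 / 40.00 = 246.0 mol
n(H2SO4) = 0.774 × 116000/1000 = 89.78 mol
n/ν for NaOH = 246.0/2 = 123.0
n/ν for H2SO4 = 89.78/1 = 89.78
Smallest n/ν is H2SO4 → limiting reagent.
n(Na2SO4) = (1/1) × 89.78 = 89.78 mol
mass = 89.78 × 142.04 = 12750 g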